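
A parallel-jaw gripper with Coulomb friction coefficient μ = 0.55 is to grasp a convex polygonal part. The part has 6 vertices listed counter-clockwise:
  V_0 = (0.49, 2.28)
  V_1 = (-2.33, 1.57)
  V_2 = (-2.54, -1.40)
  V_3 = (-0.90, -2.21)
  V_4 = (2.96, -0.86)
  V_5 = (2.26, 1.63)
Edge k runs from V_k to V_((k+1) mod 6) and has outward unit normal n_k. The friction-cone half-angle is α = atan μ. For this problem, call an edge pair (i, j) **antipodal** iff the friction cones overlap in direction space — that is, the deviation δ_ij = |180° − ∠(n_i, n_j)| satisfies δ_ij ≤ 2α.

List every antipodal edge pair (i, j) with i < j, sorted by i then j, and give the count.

count = 6; pairs: (0,2), (0,3), (1,4), (2,4), (2,5), (3,5)

α = atan 0.55 = 28.81°;  2α = 57.62°
n_0 = (-0.2442, +0.9697)
n_1 = (-0.9975, +0.0705)
n_2 = (-0.4428, -0.8966)
n_3 = (+0.3301, -0.9439)
n_4 = (+0.9627, +0.2706)
n_5 = (+0.3447, +0.9387)
  (0,1): δ = 108.18°  ·
  (0,2): δ = 40.42°  ✓
  (0,3): δ = 5.15°  ✓
  (0,4): δ = 91.57°  ·
  (0,5): δ = 145.70°  ·
  (1,2): δ = 112.24°  ·
  (1,3): δ = 66.68°  ·
  (1,4): δ = 19.75°  ✓
  (1,5): δ = 73.88°  ·
  (2,3): δ = 134.44°  ·
  (2,4): δ = 48.01°  ✓
  (2,5): δ = 6.12°  ✓
  (3,4): δ = 93.57°  ·
  (3,5): δ = 39.44°  ✓
  (4,5): δ = 125.87°  ·
antipodal pairs: 6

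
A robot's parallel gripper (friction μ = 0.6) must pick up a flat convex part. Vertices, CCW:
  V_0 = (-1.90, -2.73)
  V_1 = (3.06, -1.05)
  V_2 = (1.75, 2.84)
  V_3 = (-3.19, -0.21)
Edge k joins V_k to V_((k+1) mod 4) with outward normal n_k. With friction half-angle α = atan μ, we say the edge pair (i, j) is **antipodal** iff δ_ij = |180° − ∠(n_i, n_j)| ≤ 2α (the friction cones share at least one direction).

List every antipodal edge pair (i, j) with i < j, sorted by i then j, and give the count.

α = atan 0.6 = 30.96°;  2α = 61.93°
n_0 = (+0.3208, -0.9471)
n_1 = (+0.9477, +0.3191)
n_2 = (-0.5253, +0.8509)
n_3 = (-0.8901, -0.4557)
  (0,1): δ = 90.10°  ·
  (0,2): δ = 12.98°  ✓
  (0,3): δ = 98.40°  ·
  (1,2): δ = 76.92°  ·
  (1,3): δ = 8.50°  ✓
  (2,3): δ = 94.58°  ·
antipodal pairs: 2

count = 2; pairs: (0,2), (1,3)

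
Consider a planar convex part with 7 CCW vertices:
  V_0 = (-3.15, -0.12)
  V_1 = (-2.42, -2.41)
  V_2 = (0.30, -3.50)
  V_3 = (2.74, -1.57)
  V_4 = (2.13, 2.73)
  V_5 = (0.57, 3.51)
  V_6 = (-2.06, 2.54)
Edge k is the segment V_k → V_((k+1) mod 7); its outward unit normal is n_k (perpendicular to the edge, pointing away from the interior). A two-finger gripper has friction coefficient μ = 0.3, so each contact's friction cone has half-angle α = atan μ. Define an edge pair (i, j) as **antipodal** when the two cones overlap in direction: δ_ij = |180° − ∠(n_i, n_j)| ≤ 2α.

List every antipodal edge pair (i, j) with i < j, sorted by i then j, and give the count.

count = 5; pairs: (0,3), (1,4), (2,5), (2,6), (3,6)

α = atan 0.3 = 16.70°;  2α = 33.40°
n_0 = (-0.9528, -0.3037)
n_1 = (-0.3720, -0.9282)
n_2 = (+0.6204, -0.7843)
n_3 = (+0.9901, +0.1405)
n_4 = (+0.4472, +0.8944)
n_5 = (-0.3460, +0.9382)
n_6 = (-0.9253, +0.3792)
  (0,1): δ = 129.52°  ·
  (0,2): δ = 69.34°  ·
  (0,3): δ = 9.61°  ✓
  (0,4): δ = 45.75°  ·
  (0,5): δ = 92.56°  ·
  (0,6): δ = 140.04°  ·
  (1,2): δ = 119.82°  ·
  (1,3): δ = 60.09°  ·
  (1,4): δ = 4.73°  ✓
  (1,5): δ = 42.08°  ·
  (1,6): δ = 89.56°  ·
  (2,3): δ = 120.27°  ·
  (2,4): δ = 64.91°  ·
  (2,5): δ = 18.10°  ✓
  (2,6): δ = 29.37°  ✓
  (3,4): δ = 124.64°  ·
  (3,5): δ = 77.83°  ·
  (3,6): δ = 30.36°  ✓
  (4,5): δ = 133.19°  ·
  (4,6): δ = 85.72°  ·
  (5,6): δ = 132.53°  ·
antipodal pairs: 5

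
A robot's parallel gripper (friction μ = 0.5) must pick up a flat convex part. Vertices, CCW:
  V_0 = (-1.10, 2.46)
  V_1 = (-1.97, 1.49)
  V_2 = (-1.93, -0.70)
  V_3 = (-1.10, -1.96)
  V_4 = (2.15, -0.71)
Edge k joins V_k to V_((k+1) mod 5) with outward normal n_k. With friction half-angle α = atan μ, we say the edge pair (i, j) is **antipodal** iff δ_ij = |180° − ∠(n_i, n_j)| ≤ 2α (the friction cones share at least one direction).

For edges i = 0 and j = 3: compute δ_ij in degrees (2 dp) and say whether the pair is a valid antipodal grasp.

δ = 27.07°, valid

α = atan 0.5 = 26.57°;  2α = 53.13°
edge 0: e_0 = (-0.87, -0.97);  n_0 = (-0.7444, +0.6677)
edge 3: e_3 = (+3.25, +1.25);  n_3 = (+0.3590, -0.9333)
∠(n_0, n_3) = 152.93°
δ = |180° − 152.93°| = 27.07°
27.07° ≤ 2α = 53.13°  →  valid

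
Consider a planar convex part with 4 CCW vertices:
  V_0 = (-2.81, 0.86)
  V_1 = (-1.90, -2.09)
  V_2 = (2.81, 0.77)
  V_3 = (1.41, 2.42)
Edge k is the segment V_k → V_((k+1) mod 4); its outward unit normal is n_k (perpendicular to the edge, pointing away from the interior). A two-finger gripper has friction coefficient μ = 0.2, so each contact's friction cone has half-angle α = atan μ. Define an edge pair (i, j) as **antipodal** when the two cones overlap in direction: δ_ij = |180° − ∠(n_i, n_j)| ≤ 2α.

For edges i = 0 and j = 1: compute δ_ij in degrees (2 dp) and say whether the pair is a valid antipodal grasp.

δ = 75.88°, invalid

α = atan 0.2 = 11.31°;  2α = 22.62°
edge 0: e_0 = (+0.91, -2.95);  n_0 = (-0.9556, -0.2948)
edge 1: e_1 = (+4.71, +2.86);  n_1 = (+0.5190, -0.8548)
∠(n_0, n_1) = 104.12°
δ = |180° − 104.12°| = 75.88°
75.88° > 2α = 22.62°  →  invalid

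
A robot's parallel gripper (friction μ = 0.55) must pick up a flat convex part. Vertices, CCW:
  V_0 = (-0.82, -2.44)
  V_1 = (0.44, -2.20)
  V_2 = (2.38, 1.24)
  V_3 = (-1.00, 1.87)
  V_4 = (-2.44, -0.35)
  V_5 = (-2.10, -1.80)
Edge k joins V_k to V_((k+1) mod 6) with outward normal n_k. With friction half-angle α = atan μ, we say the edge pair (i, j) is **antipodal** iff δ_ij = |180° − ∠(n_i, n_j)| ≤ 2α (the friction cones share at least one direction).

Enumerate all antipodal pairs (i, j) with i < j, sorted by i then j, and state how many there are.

count = 5; pairs: (0,2), (0,3), (1,3), (1,4), (2,5)

α = atan 0.55 = 28.81°;  2α = 57.62°
n_0 = (+0.1871, -0.9823)
n_1 = (+0.8710, -0.4912)
n_2 = (+0.1832, +0.9831)
n_3 = (-0.8390, +0.5442)
n_4 = (-0.9736, -0.2283)
n_5 = (-0.4472, -0.8944)
  (0,1): δ = 130.21°  ·
  (0,2): δ = 21.34°  ✓
  (0,3): δ = 46.25°  ✓
  (0,4): δ = 92.41°  ·
  (0,5): δ = 142.65°  ·
  (1,2): δ = 71.14°  ·
  (1,3): δ = 3.55°  ✓
  (1,4): δ = 42.62°  ✓
  (1,5): δ = 92.86°  ·
  (2,3): δ = 112.41°  ·
  (2,4): δ = 66.25°  ·
  (2,5): δ = 16.01°  ✓
  (3,4): δ = 133.83°  ·
  (3,5): δ = 83.60°  ·
  (4,5): δ = 129.76°  ·
antipodal pairs: 5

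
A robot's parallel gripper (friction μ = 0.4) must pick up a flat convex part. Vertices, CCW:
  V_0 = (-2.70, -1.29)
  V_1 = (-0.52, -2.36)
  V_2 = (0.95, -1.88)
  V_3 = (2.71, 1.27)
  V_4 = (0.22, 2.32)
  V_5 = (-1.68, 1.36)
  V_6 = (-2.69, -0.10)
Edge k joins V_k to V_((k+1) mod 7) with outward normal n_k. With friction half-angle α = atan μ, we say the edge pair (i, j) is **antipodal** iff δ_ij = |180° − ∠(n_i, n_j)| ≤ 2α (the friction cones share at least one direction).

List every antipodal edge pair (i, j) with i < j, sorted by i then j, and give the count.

α = atan 0.4 = 21.80°;  2α = 43.60°
n_0 = (-0.4406, -0.8977)
n_1 = (+0.3104, -0.9506)
n_2 = (+0.8730, -0.4878)
n_3 = (+0.3886, +0.9214)
n_4 = (-0.4510, +0.8925)
n_5 = (-0.8224, +0.5689)
n_6 = (-1.0000, +0.0084)
  (0,1): δ = 135.77°  ·
  (0,2): δ = 93.05°  ·
  (0,3): δ = 3.28°  ✓
  (0,4): δ = 52.95°  ·
  (0,5): δ = 81.47°  ·
  (0,6): δ = 115.66°  ·
  (1,2): δ = 137.28°  ·
  (1,3): δ = 40.95°  ✓
  (1,4): δ = 8.72°  ✓
  (1,5): δ = 37.24°  ✓
  (1,6): δ = 71.44°  ·
  (2,3): δ = 83.67°  ·
  (2,4): δ = 34.00°  ✓
  (2,5): δ = 5.48°  ✓
  (2,6): δ = 28.71°  ✓
  (3,4): δ = 130.33°  ·
  (3,5): δ = 101.81°  ·
  (3,6): δ = 67.62°  ·
  (4,5): δ = 151.48°  ·
  (4,6): δ = 117.29°  ·
  (5,6): δ = 145.81°  ·
antipodal pairs: 7

count = 7; pairs: (0,3), (1,3), (1,4), (1,5), (2,4), (2,5), (2,6)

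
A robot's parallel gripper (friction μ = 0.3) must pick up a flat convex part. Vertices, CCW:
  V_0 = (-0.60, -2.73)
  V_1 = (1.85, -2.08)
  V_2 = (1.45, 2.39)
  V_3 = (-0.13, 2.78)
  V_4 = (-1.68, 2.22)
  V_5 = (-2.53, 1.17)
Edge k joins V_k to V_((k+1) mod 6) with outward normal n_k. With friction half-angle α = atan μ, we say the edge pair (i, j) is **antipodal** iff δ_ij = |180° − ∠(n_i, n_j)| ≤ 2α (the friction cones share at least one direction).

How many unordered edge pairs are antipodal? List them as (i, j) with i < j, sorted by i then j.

count = 3; pairs: (0,2), (0,3), (1,5)

α = atan 0.3 = 16.70°;  2α = 33.40°
n_0 = (+0.2564, -0.9666)
n_1 = (+0.9960, +0.0891)
n_2 = (+0.2396, +0.9709)
n_3 = (-0.3398, +0.9405)
n_4 = (-0.7772, +0.6292)
n_5 = (-0.8963, -0.4435)
  (0,1): δ = 99.75°  ·
  (0,2): δ = 28.72°  ✓
  (0,3): δ = 5.01°  ✓
  (0,4): δ = 36.15°  ·
  (0,5): δ = 101.47°  ·
  (1,2): δ = 108.98°  ·
  (1,3): δ = 75.25°  ·
  (1,4): δ = 44.10°  ·
  (1,5): δ = 21.22°  ✓
  (2,3): δ = 146.27°  ·
  (2,4): δ = 115.13°  ·
  (2,5): δ = 49.81°  ·
  (3,4): δ = 148.86°  ·
  (3,5): δ = 83.53°  ·
  (4,5): δ = 114.68°  ·
antipodal pairs: 3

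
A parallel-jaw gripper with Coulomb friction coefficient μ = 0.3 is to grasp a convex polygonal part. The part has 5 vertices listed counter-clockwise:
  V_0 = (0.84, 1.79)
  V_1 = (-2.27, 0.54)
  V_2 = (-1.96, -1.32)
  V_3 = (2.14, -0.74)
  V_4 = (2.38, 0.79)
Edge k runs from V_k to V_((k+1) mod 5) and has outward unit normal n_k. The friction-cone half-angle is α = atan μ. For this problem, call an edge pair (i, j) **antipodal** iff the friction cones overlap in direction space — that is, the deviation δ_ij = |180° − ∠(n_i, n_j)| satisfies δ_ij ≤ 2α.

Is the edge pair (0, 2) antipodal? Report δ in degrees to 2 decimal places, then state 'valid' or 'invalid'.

α = atan 0.3 = 16.70°;  2α = 33.40°
edge 0: e_0 = (-3.11, -1.25);  n_0 = (-0.3729, +0.9279)
edge 2: e_2 = (+4.10, +0.58);  n_2 = (+0.1401, -0.9901)
∠(n_0, n_2) = 166.16°
δ = |180° − 166.16°| = 13.84°
13.84° ≤ 2α = 33.40°  →  valid

δ = 13.84°, valid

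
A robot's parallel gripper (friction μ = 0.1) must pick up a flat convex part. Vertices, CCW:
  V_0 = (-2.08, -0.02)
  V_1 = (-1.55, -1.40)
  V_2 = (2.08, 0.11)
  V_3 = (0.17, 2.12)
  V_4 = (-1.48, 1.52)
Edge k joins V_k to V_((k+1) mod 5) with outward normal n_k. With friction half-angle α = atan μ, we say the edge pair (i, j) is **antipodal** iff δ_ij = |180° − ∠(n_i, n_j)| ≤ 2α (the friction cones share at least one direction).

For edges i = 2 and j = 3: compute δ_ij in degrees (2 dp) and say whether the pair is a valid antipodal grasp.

α = atan 0.1 = 5.71°;  2α = 11.42°
edge 2: e_2 = (-1.91, +2.01);  n_2 = (+0.7249, +0.6888)
edge 3: e_3 = (-1.65, -0.60);  n_3 = (-0.3417, +0.9398)
∠(n_2, n_3) = 66.44°
δ = |180° − 66.44°| = 113.56°
113.56° > 2α = 11.42°  →  invalid

δ = 113.56°, invalid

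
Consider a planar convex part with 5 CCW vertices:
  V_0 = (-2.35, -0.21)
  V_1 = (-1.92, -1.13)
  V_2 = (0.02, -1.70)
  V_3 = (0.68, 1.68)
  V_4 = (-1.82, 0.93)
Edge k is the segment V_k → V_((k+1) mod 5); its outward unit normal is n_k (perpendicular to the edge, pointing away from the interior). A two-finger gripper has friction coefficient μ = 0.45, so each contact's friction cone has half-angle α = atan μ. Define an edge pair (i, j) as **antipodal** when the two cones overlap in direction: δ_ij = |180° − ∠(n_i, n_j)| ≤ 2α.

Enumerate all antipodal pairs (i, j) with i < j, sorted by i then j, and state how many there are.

count = 3; pairs: (0,2), (1,3), (2,4)

α = atan 0.45 = 24.23°;  2α = 48.46°
n_0 = (-0.9059, -0.4234)
n_1 = (-0.2819, -0.9594)
n_2 = (+0.9815, -0.1916)
n_3 = (-0.2873, +0.9578)
n_4 = (-0.9068, +0.4216)
  (0,1): δ = 131.42°  ·
  (0,2): δ = 36.10°  ✓
  (0,3): δ = 81.65°  ·
  (0,4): δ = 130.01°  ·
  (1,2): δ = 84.68°  ·
  (1,3): δ = 33.07°  ✓
  (1,4): δ = 81.44°  ·
  (2,3): δ = 62.25°  ·
  (2,4): δ = 13.89°  ✓
  (3,4): δ = 131.63°  ·
antipodal pairs: 3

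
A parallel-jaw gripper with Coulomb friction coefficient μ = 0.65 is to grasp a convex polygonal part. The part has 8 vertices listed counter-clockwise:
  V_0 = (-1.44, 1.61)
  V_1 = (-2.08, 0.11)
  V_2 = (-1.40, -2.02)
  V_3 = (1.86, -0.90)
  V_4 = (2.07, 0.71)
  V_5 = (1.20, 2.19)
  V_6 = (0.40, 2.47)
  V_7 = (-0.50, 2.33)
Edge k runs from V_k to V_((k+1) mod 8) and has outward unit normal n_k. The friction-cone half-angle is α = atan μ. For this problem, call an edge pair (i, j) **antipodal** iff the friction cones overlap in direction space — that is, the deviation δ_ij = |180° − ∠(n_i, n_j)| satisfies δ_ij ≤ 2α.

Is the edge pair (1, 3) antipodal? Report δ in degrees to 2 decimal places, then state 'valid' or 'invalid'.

α = atan 0.65 = 33.02°;  2α = 66.05°
edge 1: e_1 = (+0.68, -2.13);  n_1 = (-0.9526, -0.3041)
edge 3: e_3 = (+0.21, +1.61);  n_3 = (+0.9916, -0.1293)
∠(n_1, n_3) = 154.86°
δ = |180° − 154.86°| = 25.14°
25.14° ≤ 2α = 66.05°  →  valid

δ = 25.14°, valid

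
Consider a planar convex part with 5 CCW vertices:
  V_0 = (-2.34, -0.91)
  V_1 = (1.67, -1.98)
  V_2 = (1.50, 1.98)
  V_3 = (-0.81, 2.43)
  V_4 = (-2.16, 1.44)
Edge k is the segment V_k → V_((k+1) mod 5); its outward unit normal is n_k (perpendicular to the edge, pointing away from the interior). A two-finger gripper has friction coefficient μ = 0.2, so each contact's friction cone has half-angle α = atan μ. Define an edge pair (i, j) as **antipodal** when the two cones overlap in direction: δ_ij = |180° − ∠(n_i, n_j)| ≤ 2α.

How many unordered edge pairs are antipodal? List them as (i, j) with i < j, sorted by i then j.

α = atan 0.2 = 11.31°;  2α = 22.62°
n_0 = (-0.2578, -0.9662)
n_1 = (+0.9991, +0.0429)
n_2 = (+0.1912, +0.9815)
n_3 = (-0.5914, +0.8064)
n_4 = (-0.9971, +0.0764)
  (0,1): δ = 72.60°  ·
  (0,2): δ = 3.92°  ✓
  (0,3): δ = 51.19°  ·
  (0,4): δ = 100.56°  ·
  (1,2): δ = 103.48°  ·
  (1,3): δ = 56.20°  ·
  (1,4): δ = 6.84°  ✓
  (2,3): δ = 132.72°  ·
  (2,4): δ = 83.36°  ·
  (3,4): δ = 130.63°  ·
antipodal pairs: 2

count = 2; pairs: (0,2), (1,4)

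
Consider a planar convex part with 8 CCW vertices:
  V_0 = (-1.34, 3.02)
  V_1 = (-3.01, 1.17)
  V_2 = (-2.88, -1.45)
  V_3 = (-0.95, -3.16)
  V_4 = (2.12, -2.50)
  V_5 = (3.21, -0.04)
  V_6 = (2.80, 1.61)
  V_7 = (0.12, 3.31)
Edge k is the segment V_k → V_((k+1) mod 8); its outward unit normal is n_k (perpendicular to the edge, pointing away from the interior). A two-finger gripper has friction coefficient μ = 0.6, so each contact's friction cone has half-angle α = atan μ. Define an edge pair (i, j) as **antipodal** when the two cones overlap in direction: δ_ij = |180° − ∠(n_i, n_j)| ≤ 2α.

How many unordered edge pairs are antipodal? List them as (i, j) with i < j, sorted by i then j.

count = 12; pairs: (0,3), (0,4), (0,5), (1,4), (1,5), (1,6), (2,5), (2,6), (2,7), (3,6), (3,7), (4,7)

α = atan 0.6 = 30.96°;  2α = 61.93°
n_0 = (-0.7423, +0.6701)
n_1 = (-0.9988, -0.0496)
n_2 = (-0.6632, -0.7485)
n_3 = (+0.2102, -0.9777)
n_4 = (+0.9143, -0.4051)
n_5 = (+0.9705, +0.2412)
n_6 = (+0.5357, +0.8444)
n_7 = (-0.1948, +0.9808)
  (0,1): δ = 135.09°  ·
  (0,2): δ = 89.47°  ·
  (0,3): δ = 35.79°  ✓
  (0,4): δ = 18.18°  ✓
  (0,5): δ = 56.03°  ✓
  (0,6): δ = 99.68°  ·
  (0,7): δ = 143.31°  ·
  (1,2): δ = 134.38°  ·
  (1,3): δ = 80.71°  ·
  (1,4): δ = 26.74°  ✓
  (1,5): δ = 11.11°  ✓
  (1,6): δ = 54.77°  ✓
  (1,7): δ = 98.39°  ·
  (2,3): δ = 126.33°  ·
  (2,4): δ = 72.36°  ·
  (2,5): δ = 34.50°  ✓
  (2,6): δ = 9.15°  ✓
  (2,7): δ = 52.78°  ✓
  (3,4): δ = 126.03°  ·
  (3,5): δ = 88.18°  ·
  (3,6): δ = 44.52°  ✓
  (3,7): δ = 0.90°  ✓
  (4,5): δ = 142.15°  ·
  (4,6): δ = 98.49°  ·
  (4,7): δ = 54.87°  ✓
  (5,6): δ = 136.34°  ·
  (5,7): δ = 92.72°  ·
  (6,7): δ = 136.38°  ·
antipodal pairs: 12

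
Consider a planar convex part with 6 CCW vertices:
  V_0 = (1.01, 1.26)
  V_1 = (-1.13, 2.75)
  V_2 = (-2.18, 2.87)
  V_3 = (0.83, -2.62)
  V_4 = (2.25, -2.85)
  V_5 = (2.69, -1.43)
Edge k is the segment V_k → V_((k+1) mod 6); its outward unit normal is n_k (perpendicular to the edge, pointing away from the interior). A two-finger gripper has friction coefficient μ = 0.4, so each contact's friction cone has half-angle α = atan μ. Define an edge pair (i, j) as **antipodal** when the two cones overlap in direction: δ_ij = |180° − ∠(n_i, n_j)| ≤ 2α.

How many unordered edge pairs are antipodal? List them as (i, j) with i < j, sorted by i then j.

α = atan 0.4 = 21.80°;  2α = 43.60°
n_0 = (+0.5714, +0.8207)
n_1 = (+0.1135, +0.9935)
n_2 = (-0.8769, -0.4808)
n_3 = (-0.1599, -0.9871)
n_4 = (+0.9552, -0.2960)
n_5 = (+0.8482, +0.5297)
  (0,1): δ = 151.67°  ·
  (0,2): δ = 26.42°  ✓
  (0,3): δ = 25.65°  ✓
  (0,4): δ = 107.63°  ·
  (0,5): δ = 156.83°  ·
  (1,2): δ = 54.75°  ·
  (1,3): δ = 2.68°  ✓
  (1,4): δ = 79.30°  ·
  (1,5): δ = 128.51°  ·
  (2,3): δ = 127.94°  ·
  (2,4): δ = 45.95°  ·
  (2,5): δ = 3.25°  ✓
  (3,4): δ = 98.02°  ·
  (3,5): δ = 48.81°  ·
  (4,5): δ = 130.80°  ·
antipodal pairs: 4

count = 4; pairs: (0,2), (0,3), (1,3), (2,5)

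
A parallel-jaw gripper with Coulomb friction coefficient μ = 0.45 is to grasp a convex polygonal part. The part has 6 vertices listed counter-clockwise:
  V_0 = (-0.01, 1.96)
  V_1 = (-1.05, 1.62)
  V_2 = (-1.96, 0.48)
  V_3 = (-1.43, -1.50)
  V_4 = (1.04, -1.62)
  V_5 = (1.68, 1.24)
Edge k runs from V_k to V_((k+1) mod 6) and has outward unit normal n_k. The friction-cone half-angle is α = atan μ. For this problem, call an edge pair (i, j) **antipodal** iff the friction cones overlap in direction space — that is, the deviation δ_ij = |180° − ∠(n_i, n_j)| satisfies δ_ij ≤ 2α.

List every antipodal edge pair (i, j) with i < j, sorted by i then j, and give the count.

α = atan 0.45 = 24.23°;  2α = 48.46°
n_0 = (-0.3107, +0.9505)
n_1 = (-0.7815, +0.6239)
n_2 = (-0.9660, -0.2586)
n_3 = (-0.0485, -0.9988)
n_4 = (+0.9759, -0.2184)
n_5 = (+0.3919, +0.9200)
  (0,1): δ = 146.70°  ·
  (0,2): δ = 93.12°  ·
  (0,3): δ = 20.89°  ✓
  (0,4): δ = 59.28°  ·
  (0,5): δ = 138.82°  ·
  (1,2): δ = 126.42°  ·
  (1,3): δ = 54.18°  ·
  (1,4): δ = 25.98°  ✓
  (1,5): δ = 105.52°  ·
  (2,3): δ = 107.77°  ·
  (2,4): δ = 27.60°  ✓
  (2,5): δ = 51.94°  ·
  (3,4): δ = 99.83°  ·
  (3,5): δ = 20.29°  ✓
  (4,5): δ = 100.46°  ·
antipodal pairs: 4

count = 4; pairs: (0,3), (1,4), (2,4), (3,5)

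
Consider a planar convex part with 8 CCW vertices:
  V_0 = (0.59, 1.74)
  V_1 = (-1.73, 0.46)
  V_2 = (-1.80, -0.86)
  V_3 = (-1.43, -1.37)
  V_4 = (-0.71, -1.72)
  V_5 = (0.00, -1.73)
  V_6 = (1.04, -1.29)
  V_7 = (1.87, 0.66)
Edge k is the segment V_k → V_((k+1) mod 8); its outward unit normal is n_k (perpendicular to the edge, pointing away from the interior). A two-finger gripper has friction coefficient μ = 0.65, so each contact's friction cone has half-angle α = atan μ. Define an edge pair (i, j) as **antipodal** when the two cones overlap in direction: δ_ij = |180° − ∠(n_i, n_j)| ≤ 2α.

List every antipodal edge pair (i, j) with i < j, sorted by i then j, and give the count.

count = 12; pairs: (0,3), (0,4), (0,5), (0,6), (1,5), (1,6), (1,7), (2,6), (2,7), (3,7), (4,7), (5,7)

α = atan 0.65 = 33.02°;  2α = 66.05°
n_0 = (-0.4831, +0.8756)
n_1 = (-0.9986, +0.0530)
n_2 = (-0.8094, -0.5872)
n_3 = (-0.4372, -0.8994)
n_4 = (-0.0141, -0.9999)
n_5 = (+0.3896, -0.9210)
n_6 = (+0.9201, -0.3916)
n_7 = (+0.6449, +0.7643)
  (0,1): δ = 121.92°  ·
  (0,2): δ = 82.93°  ·
  (0,3): δ = 54.81°  ✓
  (0,4): δ = 29.69°  ✓
  (0,5): δ = 5.95°  ✓
  (0,6): δ = 38.06°  ✓
  (0,7): δ = 110.96°  ·
  (1,2): δ = 141.00°  ·
  (1,3): δ = 112.89°  ·
  (1,4): δ = 87.77°  ·
  (1,5): δ = 64.03°  ✓
  (1,6): δ = 20.02°  ✓
  (1,7): δ = 52.88°  ✓
  (2,3): δ = 151.89°  ·
  (2,4): δ = 126.77°  ·
  (2,5): δ = 103.03°  ·
  (2,6): δ = 59.02°  ✓
  (2,7): δ = 13.88°  ✓
  (3,4): δ = 154.88°  ·
  (3,5): δ = 131.14°  ·
  (3,6): δ = 87.13°  ·
  (3,7): δ = 14.23°  ✓
  (4,5): δ = 156.26°  ·
  (4,6): δ = 112.25°  ·
  (4,7): δ = 39.35°  ✓
  (5,6): δ = 135.99°  ·
  (5,7): δ = 63.09°  ✓
  (6,7): δ = 107.10°  ·
antipodal pairs: 12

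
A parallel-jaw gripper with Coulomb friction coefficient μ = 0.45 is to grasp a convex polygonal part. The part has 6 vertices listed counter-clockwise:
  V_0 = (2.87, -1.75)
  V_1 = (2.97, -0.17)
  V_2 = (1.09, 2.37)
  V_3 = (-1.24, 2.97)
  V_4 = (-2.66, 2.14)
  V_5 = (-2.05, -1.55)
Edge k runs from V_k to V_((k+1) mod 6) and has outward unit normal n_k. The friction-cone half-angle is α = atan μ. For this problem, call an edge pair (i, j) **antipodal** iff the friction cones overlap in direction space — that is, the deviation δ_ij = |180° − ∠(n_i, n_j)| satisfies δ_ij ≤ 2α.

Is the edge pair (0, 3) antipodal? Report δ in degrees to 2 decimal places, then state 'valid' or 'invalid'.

δ = 56.07°, invalid

α = atan 0.45 = 24.23°;  2α = 48.46°
edge 0: e_0 = (+0.10, +1.58);  n_0 = (+0.9980, -0.0632)
edge 3: e_3 = (-1.42, -0.83);  n_3 = (-0.5046, +0.8633)
∠(n_0, n_3) = 123.93°
δ = |180° − 123.93°| = 56.07°
56.07° > 2α = 48.46°  →  invalid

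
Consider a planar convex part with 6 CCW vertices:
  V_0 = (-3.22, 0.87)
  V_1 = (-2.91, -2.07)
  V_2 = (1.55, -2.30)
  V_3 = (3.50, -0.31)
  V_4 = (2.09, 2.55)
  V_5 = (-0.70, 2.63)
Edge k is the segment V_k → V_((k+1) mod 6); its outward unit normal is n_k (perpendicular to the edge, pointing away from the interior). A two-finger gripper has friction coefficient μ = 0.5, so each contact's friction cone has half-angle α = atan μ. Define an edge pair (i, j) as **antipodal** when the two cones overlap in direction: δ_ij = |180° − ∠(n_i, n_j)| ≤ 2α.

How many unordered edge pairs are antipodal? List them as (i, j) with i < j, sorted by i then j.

count = 6; pairs: (0,2), (0,3), (1,4), (1,5), (2,4), (2,5)

α = atan 0.5 = 26.57°;  2α = 53.13°
n_0 = (-0.9945, -0.1049)
n_1 = (-0.0515, -0.9987)
n_2 = (+0.7142, -0.6999)
n_3 = (+0.8969, +0.4422)
n_4 = (+0.0287, +0.9996)
n_5 = (-0.5726, +0.8198)
  (0,1): δ = 98.97°  ·
  (0,2): δ = 50.44°  ✓
  (0,3): δ = 20.22°  ✓
  (0,4): δ = 82.34°  ·
  (0,5): δ = 118.91°  ·
  (1,2): δ = 131.47°  ·
  (1,3): δ = 60.80°  ·
  (1,4): δ = 1.31°  ✓
  (1,5): δ = 37.88°  ✓
  (2,3): δ = 109.34°  ·
  (2,4): δ = 47.22°  ✓
  (2,5): δ = 10.65°  ✓
  (3,4): δ = 117.89°  ·
  (3,5): δ = 81.31°  ·
  (4,5): δ = 143.43°  ·
antipodal pairs: 6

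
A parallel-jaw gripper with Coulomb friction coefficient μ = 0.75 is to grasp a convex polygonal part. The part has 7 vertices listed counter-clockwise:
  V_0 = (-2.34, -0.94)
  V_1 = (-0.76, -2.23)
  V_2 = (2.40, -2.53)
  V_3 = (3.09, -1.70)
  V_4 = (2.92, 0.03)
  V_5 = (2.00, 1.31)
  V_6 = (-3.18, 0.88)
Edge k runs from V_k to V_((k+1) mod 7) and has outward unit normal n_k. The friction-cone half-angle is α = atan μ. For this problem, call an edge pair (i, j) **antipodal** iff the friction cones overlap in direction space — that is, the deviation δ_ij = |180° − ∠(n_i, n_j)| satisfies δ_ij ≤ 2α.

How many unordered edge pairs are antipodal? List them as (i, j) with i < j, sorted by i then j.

count = 10; pairs: (0,3), (0,4), (0,5), (1,4), (1,5), (2,5), (2,6), (3,6), (4,6), (5,6)

α = atan 0.75 = 36.87°;  2α = 73.74°
n_0 = (-0.6324, -0.7746)
n_1 = (-0.0945, -0.9955)
n_2 = (+0.7690, -0.6393)
n_3 = (+0.9952, +0.0978)
n_4 = (+0.8120, +0.5836)
n_5 = (-0.0827, +0.9966)
n_6 = (-0.9080, -0.4191)
  (0,1): δ = 146.19°  ·
  (0,2): δ = 90.51°  ·
  (0,3): δ = 45.16°  ✓
  (0,4): δ = 15.06°  ✓
  (0,5): δ = 43.98°  ✓
  (0,6): δ = 154.01°  ·
  (1,2): δ = 124.31°  ·
  (1,3): δ = 78.96°  ·
  (1,4): δ = 48.87°  ✓
  (1,5): δ = 10.17°  ✓
  (1,6): δ = 120.20°  ·
  (2,3): δ = 134.65°  ·
  (2,4): δ = 104.56°  ·
  (2,5): δ = 45.52°  ✓
  (2,6): δ = 64.51°  ✓
  (3,4): δ = 149.91°  ·
  (3,5): δ = 90.87°  ·
  (3,6): δ = 19.16°  ✓
  (4,5): δ = 120.96°  ·
  (4,6): δ = 10.93°  ✓
  (5,6): δ = 69.97°  ✓
antipodal pairs: 10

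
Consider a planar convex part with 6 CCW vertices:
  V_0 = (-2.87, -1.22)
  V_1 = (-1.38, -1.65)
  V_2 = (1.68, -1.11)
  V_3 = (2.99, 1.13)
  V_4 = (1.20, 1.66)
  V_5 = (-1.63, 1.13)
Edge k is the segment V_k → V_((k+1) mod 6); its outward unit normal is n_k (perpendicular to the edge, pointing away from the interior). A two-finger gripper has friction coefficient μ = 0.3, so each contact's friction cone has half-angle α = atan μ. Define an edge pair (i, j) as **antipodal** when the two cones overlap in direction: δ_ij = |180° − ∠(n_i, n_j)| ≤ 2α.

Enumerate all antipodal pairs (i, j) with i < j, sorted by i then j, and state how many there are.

count = 5; pairs: (0,3), (0,4), (1,3), (1,4), (2,5)

α = atan 0.3 = 16.70°;  2α = 33.40°
n_0 = (-0.2773, -0.9608)
n_1 = (+0.1738, -0.9848)
n_2 = (+0.8632, -0.5048)
n_3 = (+0.2839, +0.9589)
n_4 = (-0.1841, +0.9829)
n_5 = (-0.8844, +0.4667)
  (0,1): δ = 153.89°  ·
  (0,2): δ = 104.22°  ·
  (0,3): δ = 0.40°  ✓
  (0,4): δ = 26.71°  ✓
  (0,5): δ = 78.28°  ·
  (1,2): δ = 130.33°  ·
  (1,3): δ = 26.50°  ✓
  (1,4): δ = 0.60°  ✓
  (1,5): δ = 52.17°  ·
  (2,3): δ = 76.17°  ·
  (2,4): δ = 49.07°  ·
  (2,5): δ = 2.50°  ✓
  (3,4): δ = 152.90°  ·
  (3,5): δ = 101.33°  ·
  (4,5): δ = 128.43°  ·
antipodal pairs: 5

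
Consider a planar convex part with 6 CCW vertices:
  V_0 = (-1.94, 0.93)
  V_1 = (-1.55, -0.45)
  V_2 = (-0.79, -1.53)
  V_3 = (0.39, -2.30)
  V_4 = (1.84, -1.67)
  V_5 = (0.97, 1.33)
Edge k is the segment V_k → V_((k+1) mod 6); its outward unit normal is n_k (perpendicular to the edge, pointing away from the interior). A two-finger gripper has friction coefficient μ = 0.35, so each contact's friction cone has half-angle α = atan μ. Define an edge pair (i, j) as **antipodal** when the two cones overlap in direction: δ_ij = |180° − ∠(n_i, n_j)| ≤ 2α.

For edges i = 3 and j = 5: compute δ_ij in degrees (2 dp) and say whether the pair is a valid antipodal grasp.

δ = 15.66°, valid

α = atan 0.35 = 19.29°;  2α = 38.58°
edge 3: e_3 = (+1.45, +0.63);  n_3 = (+0.3985, -0.9172)
edge 5: e_5 = (-2.91, -0.40);  n_5 = (-0.1362, +0.9907)
∠(n_3, n_5) = 164.34°
δ = |180° − 164.34°| = 15.66°
15.66° ≤ 2α = 38.58°  →  valid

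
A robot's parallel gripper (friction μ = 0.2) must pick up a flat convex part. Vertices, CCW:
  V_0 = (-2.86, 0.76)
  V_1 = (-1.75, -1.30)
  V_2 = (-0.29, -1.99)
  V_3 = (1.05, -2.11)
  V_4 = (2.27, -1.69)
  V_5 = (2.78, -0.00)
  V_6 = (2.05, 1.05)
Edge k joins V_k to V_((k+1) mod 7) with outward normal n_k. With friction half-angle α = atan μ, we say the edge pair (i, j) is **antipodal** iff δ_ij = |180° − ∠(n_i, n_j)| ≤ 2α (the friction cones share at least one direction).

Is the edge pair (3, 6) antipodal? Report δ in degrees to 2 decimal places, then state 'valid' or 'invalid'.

α = atan 0.2 = 11.31°;  2α = 22.62°
edge 3: e_3 = (+1.22, +0.42);  n_3 = (+0.3255, -0.9455)
edge 6: e_6 = (-4.91, -0.29);  n_6 = (-0.0590, +0.9983)
∠(n_3, n_6) = 164.38°
δ = |180° − 164.38°| = 15.62°
15.62° ≤ 2α = 22.62°  →  valid

δ = 15.62°, valid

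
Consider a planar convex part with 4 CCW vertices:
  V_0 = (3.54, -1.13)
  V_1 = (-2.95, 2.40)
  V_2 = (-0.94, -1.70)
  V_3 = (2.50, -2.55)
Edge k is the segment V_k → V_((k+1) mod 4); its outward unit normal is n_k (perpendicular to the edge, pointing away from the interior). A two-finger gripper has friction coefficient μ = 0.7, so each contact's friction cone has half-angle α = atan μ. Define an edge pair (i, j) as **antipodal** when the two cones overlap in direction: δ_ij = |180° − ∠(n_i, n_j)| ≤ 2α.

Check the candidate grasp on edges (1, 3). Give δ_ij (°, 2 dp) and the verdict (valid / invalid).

α = atan 0.7 = 34.99°;  2α = 69.98°
edge 1: e_1 = (+2.01, -4.10);  n_1 = (-0.8979, -0.4402)
edge 3: e_3 = (+1.04, +1.42);  n_3 = (+0.8068, -0.5909)
∠(n_1, n_3) = 117.67°
δ = |180° − 117.67°| = 62.33°
62.33° ≤ 2α = 69.98°  →  valid

δ = 62.33°, valid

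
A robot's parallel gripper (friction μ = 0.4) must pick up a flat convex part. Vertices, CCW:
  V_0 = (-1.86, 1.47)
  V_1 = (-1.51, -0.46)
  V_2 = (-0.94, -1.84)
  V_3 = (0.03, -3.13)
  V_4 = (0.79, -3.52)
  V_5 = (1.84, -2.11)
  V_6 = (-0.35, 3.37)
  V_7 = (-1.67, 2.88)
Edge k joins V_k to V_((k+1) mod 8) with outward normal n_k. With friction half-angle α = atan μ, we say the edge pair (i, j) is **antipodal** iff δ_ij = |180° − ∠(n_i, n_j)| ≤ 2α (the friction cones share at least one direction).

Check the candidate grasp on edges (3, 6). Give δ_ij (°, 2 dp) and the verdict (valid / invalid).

α = atan 0.4 = 21.80°;  2α = 43.60°
edge 3: e_3 = (+0.76, -0.39);  n_3 = (-0.4566, -0.8897)
edge 6: e_6 = (-1.32, -0.49);  n_6 = (-0.3480, +0.9375)
∠(n_3, n_6) = 132.47°
δ = |180° − 132.47°| = 47.53°
47.53° > 2α = 43.60°  →  invalid

δ = 47.53°, invalid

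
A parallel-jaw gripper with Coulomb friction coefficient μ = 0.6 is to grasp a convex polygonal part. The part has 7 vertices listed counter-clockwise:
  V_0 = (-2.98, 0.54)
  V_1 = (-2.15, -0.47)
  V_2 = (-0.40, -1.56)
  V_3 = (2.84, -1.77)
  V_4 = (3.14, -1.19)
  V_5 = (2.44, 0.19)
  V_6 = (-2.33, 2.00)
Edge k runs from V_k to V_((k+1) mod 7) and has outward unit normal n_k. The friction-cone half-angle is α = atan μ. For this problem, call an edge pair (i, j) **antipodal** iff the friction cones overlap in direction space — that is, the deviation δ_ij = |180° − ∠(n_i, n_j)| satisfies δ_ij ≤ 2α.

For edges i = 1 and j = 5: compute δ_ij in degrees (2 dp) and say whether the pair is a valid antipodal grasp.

α = atan 0.6 = 30.96°;  2α = 61.93°
edge 1: e_1 = (+1.75, -1.09);  n_1 = (-0.5287, -0.8488)
edge 5: e_5 = (-4.77, +1.81);  n_5 = (+0.3548, +0.9350)
∠(n_1, n_5) = 168.86°
δ = |180° − 168.86°| = 11.14°
11.14° ≤ 2α = 61.93°  →  valid

δ = 11.14°, valid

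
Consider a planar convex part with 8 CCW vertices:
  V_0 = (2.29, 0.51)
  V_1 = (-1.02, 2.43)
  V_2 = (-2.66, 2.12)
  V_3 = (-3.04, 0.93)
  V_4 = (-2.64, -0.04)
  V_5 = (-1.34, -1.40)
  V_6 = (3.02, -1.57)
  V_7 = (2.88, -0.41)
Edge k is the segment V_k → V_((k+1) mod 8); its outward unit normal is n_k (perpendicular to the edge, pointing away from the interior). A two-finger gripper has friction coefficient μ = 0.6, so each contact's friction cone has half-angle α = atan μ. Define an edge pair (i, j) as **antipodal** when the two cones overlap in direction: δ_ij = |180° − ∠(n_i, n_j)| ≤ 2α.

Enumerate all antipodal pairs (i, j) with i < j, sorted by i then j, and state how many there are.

count = 12; pairs: (0,3), (0,4), (0,5), (1,4), (1,5), (2,6), (2,7), (3,6), (3,7), (4,6), (4,7), (5,7)

α = atan 0.6 = 30.96°;  2α = 61.93°
n_0 = (+0.5018, +0.8650)
n_1 = (-0.1857, +0.9826)
n_2 = (-0.9526, +0.3042)
n_3 = (-0.9245, -0.3812)
n_4 = (-0.7229, -0.6910)
n_5 = (-0.0390, -0.9992)
n_6 = (+0.9928, +0.1198)
n_7 = (+0.8418, +0.5398)
  (0,1): δ = 139.18°  ·
  (0,2): δ = 77.59°  ·
  (0,3): δ = 37.47°  ✓
  (0,4): δ = 16.18°  ✓
  (0,5): δ = 27.88°  ✓
  (0,6): δ = 127.00°  ·
  (0,7): δ = 152.79°  ·
  (1,2): δ = 118.41°  ·
  (1,3): δ = 78.29°  ·
  (1,4): δ = 57.00°  ✓
  (1,5): δ = 12.94°  ✓
  (1,6): δ = 86.18°  ·
  (1,7): δ = 111.97°  ·
  (2,3): δ = 139.88°  ·
  (2,4): δ = 118.58°  ·
  (2,5): δ = 74.52°  ·
  (2,6): δ = 24.59°  ✓
  (2,7): δ = 50.38°  ✓
  (3,4): δ = 158.70°  ·
  (3,5): δ = 114.64°  ·
  (3,6): δ = 15.53°  ✓
  (3,7): δ = 10.26°  ✓
  (4,5): δ = 135.94°  ·
  (4,6): δ = 36.83°  ✓
  (4,7): δ = 11.04°  ✓
  (5,6): δ = 80.89°  ·
  (5,7): δ = 55.09°  ✓
  (6,7): δ = 154.21°  ·
antipodal pairs: 12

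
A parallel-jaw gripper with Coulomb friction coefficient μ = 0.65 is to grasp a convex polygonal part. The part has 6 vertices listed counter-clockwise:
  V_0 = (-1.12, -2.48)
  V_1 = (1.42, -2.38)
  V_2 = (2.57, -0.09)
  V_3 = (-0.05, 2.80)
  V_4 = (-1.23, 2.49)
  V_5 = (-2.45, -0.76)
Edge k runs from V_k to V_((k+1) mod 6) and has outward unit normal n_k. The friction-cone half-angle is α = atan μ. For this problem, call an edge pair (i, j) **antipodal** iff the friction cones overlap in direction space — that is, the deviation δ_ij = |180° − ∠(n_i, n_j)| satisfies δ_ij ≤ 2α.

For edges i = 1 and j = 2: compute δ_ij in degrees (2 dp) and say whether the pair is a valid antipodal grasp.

δ = 111.14°, invalid

α = atan 0.65 = 33.02°;  2α = 66.05°
edge 1: e_1 = (+1.15, +2.29);  n_1 = (+0.8936, -0.4488)
edge 2: e_2 = (-2.62, +2.89);  n_2 = (+0.7409, +0.6717)
∠(n_1, n_2) = 68.86°
δ = |180° − 68.86°| = 111.14°
111.14° > 2α = 66.05°  →  invalid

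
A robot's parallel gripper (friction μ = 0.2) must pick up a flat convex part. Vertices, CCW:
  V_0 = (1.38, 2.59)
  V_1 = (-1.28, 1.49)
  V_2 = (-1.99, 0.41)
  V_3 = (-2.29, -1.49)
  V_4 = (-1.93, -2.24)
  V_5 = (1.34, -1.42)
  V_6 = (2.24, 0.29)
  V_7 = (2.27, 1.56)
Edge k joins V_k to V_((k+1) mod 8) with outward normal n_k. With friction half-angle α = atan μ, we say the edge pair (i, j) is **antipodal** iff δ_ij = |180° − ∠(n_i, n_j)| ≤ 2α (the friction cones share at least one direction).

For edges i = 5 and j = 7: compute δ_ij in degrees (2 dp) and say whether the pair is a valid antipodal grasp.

δ = 111.41°, invalid

α = atan 0.2 = 11.31°;  2α = 22.62°
edge 5: e_5 = (+0.90, +1.71);  n_5 = (+0.8849, -0.4657)
edge 7: e_7 = (-0.89, +1.03);  n_7 = (+0.7567, +0.6538)
∠(n_5, n_7) = 68.59°
δ = |180° − 68.59°| = 111.41°
111.41° > 2α = 22.62°  →  invalid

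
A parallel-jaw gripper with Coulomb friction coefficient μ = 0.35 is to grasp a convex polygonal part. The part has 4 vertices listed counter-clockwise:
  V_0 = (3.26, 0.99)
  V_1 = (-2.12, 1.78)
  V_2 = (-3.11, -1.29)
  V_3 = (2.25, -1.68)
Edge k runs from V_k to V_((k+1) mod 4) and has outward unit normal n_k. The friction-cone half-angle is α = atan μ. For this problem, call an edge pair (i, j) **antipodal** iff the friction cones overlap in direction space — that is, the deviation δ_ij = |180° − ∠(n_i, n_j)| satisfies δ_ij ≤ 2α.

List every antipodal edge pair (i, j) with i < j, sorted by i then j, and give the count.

α = atan 0.35 = 19.29°;  2α = 38.58°
n_0 = (+0.1453, +0.9894)
n_1 = (-0.9517, +0.3069)
n_2 = (-0.0726, -0.9974)
n_3 = (+0.9353, -0.3538)
  (0,1): δ = 99.52°  ·
  (0,2): δ = 4.19°  ✓
  (0,3): δ = 77.63°  ·
  (1,2): δ = 76.29°  ·
  (1,3): δ = 2.85°  ✓
  (2,3): δ = 106.56°  ·
antipodal pairs: 2

count = 2; pairs: (0,2), (1,3)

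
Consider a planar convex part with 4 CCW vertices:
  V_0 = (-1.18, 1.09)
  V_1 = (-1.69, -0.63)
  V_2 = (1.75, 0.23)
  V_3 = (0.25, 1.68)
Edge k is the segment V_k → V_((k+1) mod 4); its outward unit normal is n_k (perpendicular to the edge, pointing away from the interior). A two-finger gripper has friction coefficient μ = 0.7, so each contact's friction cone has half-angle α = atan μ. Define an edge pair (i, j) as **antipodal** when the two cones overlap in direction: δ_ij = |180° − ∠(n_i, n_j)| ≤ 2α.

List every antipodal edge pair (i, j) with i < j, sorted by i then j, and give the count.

α = atan 0.7 = 34.99°;  2α = 69.98°
n_0 = (-0.9587, +0.2843)
n_1 = (+0.2425, -0.9701)
n_2 = (+0.6950, +0.7190)
n_3 = (-0.3814, +0.9244)
  (0,1): δ = 59.45°  ✓
  (0,2): δ = 62.49°  ✓
  (0,3): δ = 128.94°  ·
  (1,2): δ = 58.07°  ✓
  (1,3): δ = 8.38°  ✓
  (2,3): δ = 113.55°  ·
antipodal pairs: 4

count = 4; pairs: (0,1), (0,2), (1,2), (1,3)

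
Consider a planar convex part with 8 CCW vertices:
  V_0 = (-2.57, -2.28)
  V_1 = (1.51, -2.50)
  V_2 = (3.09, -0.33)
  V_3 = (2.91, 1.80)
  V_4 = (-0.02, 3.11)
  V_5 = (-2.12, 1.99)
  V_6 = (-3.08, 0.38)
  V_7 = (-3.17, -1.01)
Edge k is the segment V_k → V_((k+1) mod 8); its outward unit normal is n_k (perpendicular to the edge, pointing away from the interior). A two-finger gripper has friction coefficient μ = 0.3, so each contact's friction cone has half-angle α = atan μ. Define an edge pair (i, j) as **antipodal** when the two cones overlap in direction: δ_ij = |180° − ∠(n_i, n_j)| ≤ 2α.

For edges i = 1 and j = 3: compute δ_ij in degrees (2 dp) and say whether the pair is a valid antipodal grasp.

α = atan 0.3 = 16.70°;  2α = 33.40°
edge 1: e_1 = (+1.58, +2.17);  n_1 = (+0.8084, -0.5886)
edge 3: e_3 = (-2.93, +1.31);  n_3 = (+0.4082, +0.9129)
∠(n_1, n_3) = 101.97°
δ = |180° − 101.97°| = 78.03°
78.03° > 2α = 33.40°  →  invalid

δ = 78.03°, invalid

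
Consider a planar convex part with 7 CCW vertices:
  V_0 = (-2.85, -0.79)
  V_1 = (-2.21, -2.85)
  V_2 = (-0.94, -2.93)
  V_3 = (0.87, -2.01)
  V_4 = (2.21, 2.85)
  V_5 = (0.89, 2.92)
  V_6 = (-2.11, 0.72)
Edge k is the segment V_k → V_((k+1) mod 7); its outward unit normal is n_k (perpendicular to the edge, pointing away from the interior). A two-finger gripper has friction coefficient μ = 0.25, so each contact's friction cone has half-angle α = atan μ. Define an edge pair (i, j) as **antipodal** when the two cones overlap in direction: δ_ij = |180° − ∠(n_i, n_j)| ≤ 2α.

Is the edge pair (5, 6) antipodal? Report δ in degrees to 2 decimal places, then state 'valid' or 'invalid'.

δ = 152.36°, invalid

α = atan 0.25 = 14.04°;  2α = 28.07°
edge 5: e_5 = (-3.00, -2.20);  n_5 = (-0.5914, +0.8064)
edge 6: e_6 = (-0.74, -1.51);  n_6 = (-0.8980, +0.4401)
∠(n_5, n_6) = 27.64°
δ = |180° − 27.64°| = 152.36°
152.36° > 2α = 28.07°  →  invalid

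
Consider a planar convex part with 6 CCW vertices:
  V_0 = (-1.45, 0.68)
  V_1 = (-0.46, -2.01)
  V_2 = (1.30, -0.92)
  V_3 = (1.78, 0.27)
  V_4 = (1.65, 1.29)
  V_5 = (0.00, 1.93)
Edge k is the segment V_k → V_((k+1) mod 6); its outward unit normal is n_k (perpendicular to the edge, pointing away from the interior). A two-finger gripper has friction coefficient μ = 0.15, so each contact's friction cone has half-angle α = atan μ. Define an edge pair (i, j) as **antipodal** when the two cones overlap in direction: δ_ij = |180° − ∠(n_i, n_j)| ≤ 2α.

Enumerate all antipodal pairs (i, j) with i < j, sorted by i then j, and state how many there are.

count = 2; pairs: (0,3), (1,5)

α = atan 0.15 = 8.53°;  2α = 17.06°
n_0 = (-0.9385, -0.3454)
n_1 = (+0.5265, -0.8502)
n_2 = (+0.9274, -0.3741)
n_3 = (+0.9920, +0.1264)
n_4 = (+0.3616, +0.9323)
n_5 = (-0.6529, +0.7574)
  (0,1): δ = 78.43°  ·
  (0,2): δ = 42.17°  ·
  (0,3): δ = 12.94°  ✓
  (0,4): δ = 48.59°  ·
  (0,5): δ = 110.56°  ·
  (1,2): δ = 143.74°  ·
  (1,3): δ = 114.51°  ·
  (1,4): δ = 52.97°  ·
  (1,5): δ = 8.99°  ✓
  (2,3): δ = 150.77°  ·
  (2,4): δ = 89.23°  ·
  (2,5): δ = 27.27°  ·
  (3,4): δ = 118.46°  ·
  (3,5): δ = 56.50°  ·
  (4,5): δ = 118.04°  ·
antipodal pairs: 2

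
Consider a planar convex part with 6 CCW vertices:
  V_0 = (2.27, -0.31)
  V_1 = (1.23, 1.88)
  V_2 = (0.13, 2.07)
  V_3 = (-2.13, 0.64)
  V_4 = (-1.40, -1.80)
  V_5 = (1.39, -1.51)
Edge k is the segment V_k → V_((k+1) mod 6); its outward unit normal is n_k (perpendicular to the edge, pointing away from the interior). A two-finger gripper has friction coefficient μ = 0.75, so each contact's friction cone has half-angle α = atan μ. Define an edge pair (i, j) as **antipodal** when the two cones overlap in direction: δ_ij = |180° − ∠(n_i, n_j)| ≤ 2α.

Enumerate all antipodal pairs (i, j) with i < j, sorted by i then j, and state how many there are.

α = atan 0.75 = 36.87°;  2α = 73.74°
n_0 = (+0.9033, +0.4290)
n_1 = (+0.1702, +0.9854)
n_2 = (-0.5347, +0.8450)
n_3 = (-0.9580, -0.2866)
n_4 = (+0.1034, -0.9946)
n_5 = (+0.8064, -0.5914)
  (0,1): δ = 125.20°  ·
  (0,2): δ = 83.08°  ·
  (0,3): δ = 8.75°  ✓
  (0,4): δ = 70.53°  ✓
  (0,5): δ = 118.34°  ·
  (1,2): δ = 137.88°  ·
  (1,3): δ = 63.54°  ✓
  (1,4): δ = 15.73°  ✓
  (1,5): δ = 63.55°  ✓
  (2,3): δ = 105.67°  ·
  (2,4): δ = 26.39°  ✓
  (2,5): δ = 21.42°  ✓
  (3,4): δ = 100.72°  ·
  (3,5): δ = 52.91°  ✓
  (4,5): δ = 132.19°  ·
antipodal pairs: 8

count = 8; pairs: (0,3), (0,4), (1,3), (1,4), (1,5), (2,4), (2,5), (3,5)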